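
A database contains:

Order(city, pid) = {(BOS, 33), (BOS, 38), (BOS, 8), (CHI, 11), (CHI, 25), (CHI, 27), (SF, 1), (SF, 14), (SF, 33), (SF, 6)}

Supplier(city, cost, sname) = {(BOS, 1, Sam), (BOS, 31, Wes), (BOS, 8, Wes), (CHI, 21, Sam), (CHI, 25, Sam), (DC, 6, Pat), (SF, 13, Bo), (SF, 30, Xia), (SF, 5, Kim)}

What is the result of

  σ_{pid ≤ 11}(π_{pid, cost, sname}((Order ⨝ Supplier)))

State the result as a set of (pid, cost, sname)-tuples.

Order ⋈ Supplier (natural join on city): {(BOS, 33, 1, Sam), (BOS, 33, 31, Wes), (BOS, 33, 8, Wes), (BOS, 38, 1, Sam), (BOS, 38, 31, Wes), (BOS, 38, 8, Wes), (BOS, 8, 1, Sam), (BOS, 8, 31, Wes), (BOS, 8, 8, Wes), (CHI, 11, 21, Sam), (CHI, 11, 25, Sam), (CHI, 25, 21, Sam), (CHI, 25, 25, Sam), (CHI, 27, 21, Sam), (CHI, 27, 25, Sam), (SF, 1, 13, Bo), (SF, 1, 30, Xia), (SF, 1, 5, Kim), (SF, 14, 13, Bo), (SF, 14, 30, Xia), (SF, 14, 5, Kim), (SF, 33, 13, Bo), (SF, 33, 30, Xia), (SF, 33, 5, Kim), (SF, 6, 13, Bo), (SF, 6, 30, Xia), (SF, 6, 5, Kim)}
π_{pid, cost, sname} gives {(1, 13, Bo), (1, 30, Xia), (1, 5, Kim), (11, 21, Sam), (11, 25, Sam), (14, 13, Bo), (14, 30, Xia), (14, 5, Kim), (25, 21, Sam), (25, 25, Sam), (27, 21, Sam), (27, 25, Sam), (33, 1, Sam), (33, 13, Bo), (33, 30, Xia), (33, 31, Wes), (33, 5, Kim), (33, 8, Wes), (38, 1, Sam), (38, 31, Wes), (38, 8, Wes), (6, 13, Bo), (6, 30, Xia), (6, 5, Kim), (8, 1, Sam), (8, 31, Wes), (8, 8, Wes)}.
Filtering on pid ≤ 11 leaves {(1, 13, Bo), (1, 30, Xia), (1, 5, Kim), (11, 21, Sam), (11, 25, Sam), (6, 13, Bo), (6, 30, Xia), (6, 5, Kim), (8, 1, Sam), (8, 31, Wes), (8, 8, Wes)}.

{(1, 13, Bo), (1, 30, Xia), (1, 5, Kim), (11, 21, Sam), (11, 25, Sam), (6, 13, Bo), (6, 30, Xia), (6, 5, Kim), (8, 1, Sam), (8, 31, Wes), (8, 8, Wes)}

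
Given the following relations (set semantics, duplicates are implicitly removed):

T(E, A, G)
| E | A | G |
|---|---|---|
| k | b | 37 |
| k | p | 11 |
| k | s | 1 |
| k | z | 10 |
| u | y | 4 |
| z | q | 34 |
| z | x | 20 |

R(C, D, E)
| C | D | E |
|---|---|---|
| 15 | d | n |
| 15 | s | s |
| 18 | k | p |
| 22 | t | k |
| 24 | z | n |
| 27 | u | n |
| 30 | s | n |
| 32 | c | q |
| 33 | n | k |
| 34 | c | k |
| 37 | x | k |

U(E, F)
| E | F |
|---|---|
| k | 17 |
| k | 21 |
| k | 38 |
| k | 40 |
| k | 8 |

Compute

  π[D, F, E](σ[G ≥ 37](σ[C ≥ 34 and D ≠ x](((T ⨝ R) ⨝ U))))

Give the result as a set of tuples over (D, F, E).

Natural join on E: {(k, b, 37, 22, t), (k, b, 37, 33, n), (k, b, 37, 34, c), (k, b, 37, 37, x), (k, p, 11, 22, t), (k, p, 11, 33, n), (k, p, 11, 34, c), (k, p, 11, 37, x), (k, s, 1, 22, t), (k, s, 1, 33, n), (k, s, 1, 34, c), (k, s, 1, 37, x), (k, z, 10, 22, t), (k, z, 10, 33, n), (k, z, 10, 34, c), (k, z, 10, 37, x)}
Natural join on E: {(k, b, 37, 22, t, 17), (k, b, 37, 22, t, 21), (k, b, 37, 22, t, 38), (k, b, 37, 22, t, 40), (k, b, 37, 22, t, 8), (k, b, 37, 33, n, 17), (k, b, 37, 33, n, 21), (k, b, 37, 33, n, 38), (k, b, 37, 33, n, 40), (k, b, 37, 33, n, 8), (k, b, 37, 34, c, 17), (k, b, 37, 34, c, 21), (k, b, 37, 34, c, 38), (k, b, 37, 34, c, 40), (k, b, 37, 34, c, 8), (k, b, 37, 37, x, 17), (k, b, 37, 37, x, 21), (k, b, 37, 37, x, 38), (k, b, 37, 37, x, 40), (k, b, 37, 37, x, 8), (k, p, 11, 22, t, 17), (k, p, 11, 22, t, 21), (k, p, 11, 22, t, 38), (k, p, 11, 22, t, 40), (k, p, 11, 22, t, 8), (k, p, 11, 33, n, 17), (k, p, 11, 33, n, 21), (k, p, 11, 33, n, 38), (k, p, 11, 33, n, 40), (k, p, 11, 33, n, 8), (k, p, 11, 34, c, 17), (k, p, 11, 34, c, 21), (k, p, 11, 34, c, 38), (k, p, 11, 34, c, 40), (k, p, 11, 34, c, 8), (k, p, 11, 37, x, 17), (k, p, 11, 37, x, 21), (k, p, 11, 37, x, 38), (k, p, 11, 37, x, 40), (k, p, 11, 37, x, 8), (k, s, 1, 22, t, 17), (k, s, 1, 22, t, 21), (k, s, 1, 22, t, 38), (k, s, 1, 22, t, 40), (k, s, 1, 22, t, 8), (k, s, 1, 33, n, 17), (k, s, 1, 33, n, 21), (k, s, 1, 33, n, 38), (k, s, 1, 33, n, 40), (k, s, 1, 33, n, 8), (k, s, 1, 34, c, 17), (k, s, 1, 34, c, 21), (k, s, 1, 34, c, 38), (k, s, 1, 34, c, 40), (k, s, 1, 34, c, 8), (k, s, 1, 37, x, 17), (k, s, 1, 37, x, 21), (k, s, 1, 37, x, 38), (k, s, 1, 37, x, 40), (k, s, 1, 37, x, 8), (k, z, 10, 22, t, 17), (k, z, 10, 22, t, 21), (k, z, 10, 22, t, 38), (k, z, 10, 22, t, 40), (k, z, 10, 22, t, 8), (k, z, 10, 33, n, 17), (k, z, 10, 33, n, 21), (k, z, 10, 33, n, 38), (k, z, 10, 33, n, 40), (k, z, 10, 33, n, 8), (k, z, 10, 34, c, 17), (k, z, 10, 34, c, 21), (k, z, 10, 34, c, 38), (k, z, 10, 34, c, 40), (k, z, 10, 34, c, 8), (k, z, 10, 37, x, 17), (k, z, 10, 37, x, 21), (k, z, 10, 37, x, 38), (k, z, 10, 37, x, 40), (k, z, 10, 37, x, 8)}
Filtering on C ≥ 34 and D ≠ x leaves {(k, b, 37, 34, c, 17), (k, b, 37, 34, c, 21), (k, b, 37, 34, c, 38), (k, b, 37, 34, c, 40), (k, b, 37, 34, c, 8), (k, p, 11, 34, c, 17), (k, p, 11, 34, c, 21), (k, p, 11, 34, c, 38), (k, p, 11, 34, c, 40), (k, p, 11, 34, c, 8), (k, s, 1, 34, c, 17), (k, s, 1, 34, c, 21), (k, s, 1, 34, c, 38), (k, s, 1, 34, c, 40), (k, s, 1, 34, c, 8), (k, z, 10, 34, c, 17), (k, z, 10, 34, c, 21), (k, z, 10, 34, c, 38), (k, z, 10, 34, c, 40), (k, z, 10, 34, c, 8)}.
Filtering on G ≥ 37 leaves {(k, b, 37, 34, c, 17), (k, b, 37, 34, c, 21), (k, b, 37, 34, c, 38), (k, b, 37, 34, c, 40), (k, b, 37, 34, c, 8)}.
π[D, F, E]: project onto (D, F, E) → {(c, 17, k), (c, 21, k), (c, 38, k), (c, 40, k), (c, 8, k)}

{(c, 17, k), (c, 21, k), (c, 38, k), (c, 40, k), (c, 8, k)}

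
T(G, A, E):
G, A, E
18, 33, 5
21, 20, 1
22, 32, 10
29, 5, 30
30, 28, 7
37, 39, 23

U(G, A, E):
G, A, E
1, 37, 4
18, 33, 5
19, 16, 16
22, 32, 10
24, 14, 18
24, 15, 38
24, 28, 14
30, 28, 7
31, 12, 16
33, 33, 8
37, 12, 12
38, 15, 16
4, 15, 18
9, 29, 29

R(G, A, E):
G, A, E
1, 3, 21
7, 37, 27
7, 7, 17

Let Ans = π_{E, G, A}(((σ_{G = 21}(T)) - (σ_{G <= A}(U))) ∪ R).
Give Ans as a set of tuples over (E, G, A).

Filtering on G = 21 leaves {(21, 20, 1)}.
Filtering on G <= A leaves {(1, 37, 4), (18, 33, 5), (22, 32, 10), (24, 28, 14), (33, 33, 8), (4, 15, 18), (9, 29, 29)}.
Taking the difference: {(21, 20, 1)}
Taking the union: {(1, 3, 21), (21, 20, 1), (7, 37, 27), (7, 7, 17)}
π_{E, G, A} gives {(1, 21, 20), (17, 7, 7), (21, 1, 3), (27, 7, 37)}.

{(1, 21, 20), (17, 7, 7), (21, 1, 3), (27, 7, 37)}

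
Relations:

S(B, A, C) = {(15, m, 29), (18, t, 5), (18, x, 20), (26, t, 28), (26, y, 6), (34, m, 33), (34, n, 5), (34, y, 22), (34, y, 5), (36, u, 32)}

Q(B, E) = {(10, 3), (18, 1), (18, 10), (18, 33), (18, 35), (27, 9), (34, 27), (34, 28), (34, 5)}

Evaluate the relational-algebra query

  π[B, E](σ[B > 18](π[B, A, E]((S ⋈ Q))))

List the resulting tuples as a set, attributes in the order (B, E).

S ⋈ Q (natural join on B): {(18, t, 5, 1), (18, t, 5, 10), (18, t, 5, 33), (18, t, 5, 35), (18, x, 20, 1), (18, x, 20, 10), (18, x, 20, 33), (18, x, 20, 35), (34, m, 33, 27), (34, m, 33, 28), (34, m, 33, 5), (34, n, 5, 27), (34, n, 5, 28), (34, n, 5, 5), (34, y, 22, 27), (34, y, 22, 28), (34, y, 22, 5), (34, y, 5, 27), (34, y, 5, 28), (34, y, 5, 5)}
π_{B, A, E} gives {(18, t, 1), (18, t, 10), (18, t, 33), (18, t, 35), (18, x, 1), (18, x, 10), (18, x, 33), (18, x, 35), (34, m, 27), (34, m, 28), (34, m, 5), (34, n, 27), (34, n, 28), (34, n, 5), (34, y, 27), (34, y, 28), (34, y, 5)} (3 duplicate(s) eliminated).
σ[B > 18]: keep tuples satisfying B > 18 → {(34, m, 27), (34, m, 28), (34, m, 5), (34, n, 27), (34, n, 28), (34, n, 5), (34, y, 27), (34, y, 28), (34, y, 5)}
π_{B, E} gives {(34, 27), (34, 28), (34, 5)} (6 duplicate(s) eliminated).

{(34, 27), (34, 28), (34, 5)}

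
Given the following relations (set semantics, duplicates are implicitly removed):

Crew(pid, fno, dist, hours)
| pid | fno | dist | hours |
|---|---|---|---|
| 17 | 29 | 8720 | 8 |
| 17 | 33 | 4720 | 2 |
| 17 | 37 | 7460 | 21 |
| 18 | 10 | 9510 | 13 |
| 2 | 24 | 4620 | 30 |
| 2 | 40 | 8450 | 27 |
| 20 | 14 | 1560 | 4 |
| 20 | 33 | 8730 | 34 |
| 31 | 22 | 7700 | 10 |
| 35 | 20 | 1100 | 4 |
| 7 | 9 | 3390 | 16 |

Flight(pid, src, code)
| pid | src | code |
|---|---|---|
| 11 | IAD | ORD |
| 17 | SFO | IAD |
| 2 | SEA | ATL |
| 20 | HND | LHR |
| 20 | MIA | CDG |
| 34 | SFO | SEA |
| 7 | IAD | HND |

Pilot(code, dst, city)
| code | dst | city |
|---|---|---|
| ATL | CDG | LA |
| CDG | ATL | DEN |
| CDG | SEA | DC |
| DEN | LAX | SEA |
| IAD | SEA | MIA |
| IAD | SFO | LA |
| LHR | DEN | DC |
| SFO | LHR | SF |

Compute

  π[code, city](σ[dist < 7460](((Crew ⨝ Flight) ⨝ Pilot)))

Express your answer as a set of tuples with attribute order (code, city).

{(ATL, LA), (CDG, DC), (CDG, DEN), (IAD, LA), (IAD, MIA), (LHR, DC)}

Joining Crew and Flight on pid yields {(17, 29, 8720, 8, SFO, IAD), (17, 33, 4720, 2, SFO, IAD), (17, 37, 7460, 21, SFO, IAD), (2, 24, 4620, 30, SEA, ATL), (2, 40, 8450, 27, SEA, ATL), (20, 14, 1560, 4, HND, LHR), (20, 14, 1560, 4, MIA, CDG), (20, 33, 8730, 34, HND, LHR), (20, 33, 8730, 34, MIA, CDG), (7, 9, 3390, 16, IAD, HND)}.
Joining (Crew ⨝ Flight) and Pilot on code yields {(17, 29, 8720, 8, SFO, IAD, SEA, MIA), (17, 29, 8720, 8, SFO, IAD, SFO, LA), (17, 33, 4720, 2, SFO, IAD, SEA, MIA), (17, 33, 4720, 2, SFO, IAD, SFO, LA), (17, 37, 7460, 21, SFO, IAD, SEA, MIA), (17, 37, 7460, 21, SFO, IAD, SFO, LA), (2, 24, 4620, 30, SEA, ATL, CDG, LA), (2, 40, 8450, 27, SEA, ATL, CDG, LA), (20, 14, 1560, 4, HND, LHR, DEN, DC), (20, 14, 1560, 4, MIA, CDG, ATL, DEN), (20, 14, 1560, 4, MIA, CDG, SEA, DC), (20, 33, 8730, 34, HND, LHR, DEN, DC), (20, 33, 8730, 34, MIA, CDG, ATL, DEN), (20, 33, 8730, 34, MIA, CDG, SEA, DC)}.
σ[dist < 7460]: keep tuples satisfying dist < 7460 → {(17, 33, 4720, 2, SFO, IAD, SEA, MIA), (17, 33, 4720, 2, SFO, IAD, SFO, LA), (2, 24, 4620, 30, SEA, ATL, CDG, LA), (20, 14, 1560, 4, HND, LHR, DEN, DC), (20, 14, 1560, 4, MIA, CDG, ATL, DEN), (20, 14, 1560, 4, MIA, CDG, SEA, DC)}
π_{code, city} gives {(ATL, LA), (CDG, DC), (CDG, DEN), (IAD, LA), (IAD, MIA), (LHR, DC)}.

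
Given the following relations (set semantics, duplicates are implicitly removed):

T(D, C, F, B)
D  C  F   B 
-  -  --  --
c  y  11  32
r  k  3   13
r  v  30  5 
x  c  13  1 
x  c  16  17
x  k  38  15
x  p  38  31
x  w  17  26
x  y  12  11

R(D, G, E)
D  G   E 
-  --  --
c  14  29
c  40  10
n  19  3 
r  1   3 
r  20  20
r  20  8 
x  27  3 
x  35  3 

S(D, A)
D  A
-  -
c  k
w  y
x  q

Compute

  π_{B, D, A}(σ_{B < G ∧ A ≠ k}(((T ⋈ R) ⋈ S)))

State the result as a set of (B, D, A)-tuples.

{(1, x, q), (11, x, q), (15, x, q), (17, x, q), (26, x, q), (31, x, q)}

Natural join on D: {(c, y, 11, 32, 14, 29), (c, y, 11, 32, 40, 10), (r, k, 3, 13, 1, 3), (r, k, 3, 13, 20, 20), (r, k, 3, 13, 20, 8), (r, v, 30, 5, 1, 3), (r, v, 30, 5, 20, 20), (r, v, 30, 5, 20, 8), (x, c, 13, 1, 27, 3), (x, c, 13, 1, 35, 3), (x, c, 16, 17, 27, 3), (x, c, 16, 17, 35, 3), (x, k, 38, 15, 27, 3), (x, k, 38, 15, 35, 3), (x, p, 38, 31, 27, 3), (x, p, 38, 31, 35, 3), (x, w, 17, 26, 27, 3), (x, w, 17, 26, 35, 3), (x, y, 12, 11, 27, 3), (x, y, 12, 11, 35, 3)}
Natural join on D: {(c, y, 11, 32, 14, 29, k), (c, y, 11, 32, 40, 10, k), (x, c, 13, 1, 27, 3, q), (x, c, 13, 1, 35, 3, q), (x, c, 16, 17, 27, 3, q), (x, c, 16, 17, 35, 3, q), (x, k, 38, 15, 27, 3, q), (x, k, 38, 15, 35, 3, q), (x, p, 38, 31, 27, 3, q), (x, p, 38, 31, 35, 3, q), (x, w, 17, 26, 27, 3, q), (x, w, 17, 26, 35, 3, q), (x, y, 12, 11, 27, 3, q), (x, y, 12, 11, 35, 3, q)}
Filtering on B < G ∧ A ≠ k leaves {(x, c, 13, 1, 27, 3, q), (x, c, 13, 1, 35, 3, q), (x, c, 16, 17, 27, 3, q), (x, c, 16, 17, 35, 3, q), (x, k, 38, 15, 27, 3, q), (x, k, 38, 15, 35, 3, q), (x, p, 38, 31, 35, 3, q), (x, w, 17, 26, 27, 3, q), (x, w, 17, 26, 35, 3, q), (x, y, 12, 11, 27, 3, q), (x, y, 12, 11, 35, 3, q)}.
Projecting to B, D, A (5 duplicate(s) eliminated): {(1, x, q), (11, x, q), (15, x, q), (17, x, q), (26, x, q), (31, x, q)}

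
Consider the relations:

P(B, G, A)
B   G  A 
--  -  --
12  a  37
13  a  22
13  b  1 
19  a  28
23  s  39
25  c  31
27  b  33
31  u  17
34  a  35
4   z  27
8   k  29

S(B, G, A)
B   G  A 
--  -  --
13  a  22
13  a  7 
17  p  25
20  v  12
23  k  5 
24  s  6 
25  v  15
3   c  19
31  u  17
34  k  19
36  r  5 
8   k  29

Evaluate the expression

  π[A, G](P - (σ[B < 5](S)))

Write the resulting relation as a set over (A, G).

{(1, b), (17, u), (22, a), (27, z), (28, a), (29, k), (31, c), (33, b), (35, a), (37, a), (39, s)}

Filtering on B < 5 leaves {(3, c, 19)}.
Set difference of the two operands is {(12, a, 37), (13, a, 22), (13, b, 1), (19, a, 28), (23, s, 39), (25, c, 31), (27, b, 33), (31, u, 17), (34, a, 35), (4, z, 27), (8, k, 29)}.
π_{A, G} gives {(1, b), (17, u), (22, a), (27, z), (28, a), (29, k), (31, c), (33, b), (35, a), (37, a), (39, s)}.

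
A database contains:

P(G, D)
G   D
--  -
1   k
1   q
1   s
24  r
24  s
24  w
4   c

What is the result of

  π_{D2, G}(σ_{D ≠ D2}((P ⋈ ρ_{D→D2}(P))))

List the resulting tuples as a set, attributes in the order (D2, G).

ρ[D→D2]: schema becomes (G, D2); tuples unchanged.
P ⋈ ρ_{D→D2}(P) (natural join on G): {(1, k, k), (1, k, q), (1, k, s), (1, q, k), (1, q, q), (1, q, s), (1, s, k), (1, s, q), (1, s, s), (24, r, r), (24, r, s), (24, r, w), (24, s, r), (24, s, s), (24, s, w), (24, w, r), (24, w, s), (24, w, w), (4, c, c)}
Selection D ≠ D2: {(1, k, q), (1, k, s), (1, q, k), (1, q, s), (1, s, k), (1, s, q), (24, r, s), (24, r, w), (24, s, r), (24, s, w), (24, w, r), (24, w, s)}
π[D2, G]: project onto (D2, G) (6 duplicate(s) eliminated) → {(k, 1), (q, 1), (r, 24), (s, 1), (s, 24), (w, 24)}

{(k, 1), (q, 1), (r, 24), (s, 1), (s, 24), (w, 24)}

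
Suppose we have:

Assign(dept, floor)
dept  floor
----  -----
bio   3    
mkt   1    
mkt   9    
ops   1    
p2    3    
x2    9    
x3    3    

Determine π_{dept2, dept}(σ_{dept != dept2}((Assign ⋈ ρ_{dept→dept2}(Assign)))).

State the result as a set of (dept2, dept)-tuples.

{(bio, p2), (bio, x3), (mkt, ops), (mkt, x2), (ops, mkt), (p2, bio), (p2, x3), (x2, mkt), (x3, bio), (x3, p2)}

ρ[dept→dept2]: schema becomes (dept2, floor); tuples unchanged.
Assign ⋈ ρ_{dept→dept2}(Assign) (natural join on floor): {(bio, 3, bio), (bio, 3, p2), (bio, 3, x3), (mkt, 1, mkt), (mkt, 1, ops), (mkt, 9, mkt), (mkt, 9, x2), (ops, 1, mkt), (ops, 1, ops), (p2, 3, bio), (p2, 3, p2), (p2, 3, x3), (x2, 9, mkt), (x2, 9, x2), (x3, 3, bio), (x3, 3, p2), (x3, 3, x3)}
Filtering on dept != dept2 leaves {(bio, 3, p2), (bio, 3, x3), (mkt, 1, ops), (mkt, 9, x2), (ops, 1, mkt), (p2, 3, bio), (p2, 3, x3), (x2, 9, mkt), (x3, 3, bio), (x3, 3, p2)}.
Keep only column(s) dept2, dept: {(bio, p2), (bio, x3), (mkt, ops), (mkt, x2), (ops, mkt), (p2, bio), (p2, x3), (x2, mkt), (x3, bio), (x3, p2)}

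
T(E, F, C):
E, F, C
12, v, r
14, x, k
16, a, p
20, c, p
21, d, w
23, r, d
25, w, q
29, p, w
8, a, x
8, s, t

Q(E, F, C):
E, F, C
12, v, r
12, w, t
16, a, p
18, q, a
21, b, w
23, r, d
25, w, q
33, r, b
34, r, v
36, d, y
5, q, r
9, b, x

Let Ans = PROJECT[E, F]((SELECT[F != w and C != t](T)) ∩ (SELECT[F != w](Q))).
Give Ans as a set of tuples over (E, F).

{(12, v), (16, a), (23, r)}

Selection F != w and C != t: {(12, v, r), (14, x, k), (16, a, p), (20, c, p), (21, d, w), (23, r, d), (29, p, w), (8, a, x)}
Selection F != w: {(12, v, r), (16, a, p), (18, q, a), (21, b, w), (23, r, d), (33, r, b), (34, r, v), (36, d, y), (5, q, r), (9, b, x)}
Intersection: {(12, v, r), (14, x, k), (16, a, p), (20, c, p), (21, d, w), (23, r, d), (29, p, w), (8, a, x)} with {(12, v, r), (16, a, p), (18, q, a), (21, b, w), (23, r, d), (33, r, b), (34, r, v), (36, d, y), (5, q, r), (9, b, x)} → {(12, v, r), (16, a, p), (23, r, d)}
π[E, F]: project onto (E, F) → {(12, v), (16, a), (23, r)}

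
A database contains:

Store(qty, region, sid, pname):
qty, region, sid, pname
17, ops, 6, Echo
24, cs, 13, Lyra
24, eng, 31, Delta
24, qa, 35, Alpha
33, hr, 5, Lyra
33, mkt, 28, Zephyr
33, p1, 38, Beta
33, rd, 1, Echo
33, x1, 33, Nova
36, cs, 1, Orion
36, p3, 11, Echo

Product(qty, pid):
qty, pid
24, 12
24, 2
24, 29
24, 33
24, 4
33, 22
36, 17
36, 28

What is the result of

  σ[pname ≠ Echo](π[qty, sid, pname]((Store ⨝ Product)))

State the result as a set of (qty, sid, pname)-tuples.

{(24, 13, Lyra), (24, 31, Delta), (24, 35, Alpha), (33, 28, Zephyr), (33, 33, Nova), (33, 38, Beta), (33, 5, Lyra), (36, 1, Orion)}

Store ⋈ Product (natural join on qty): {(24, cs, 13, Lyra, 12), (24, cs, 13, Lyra, 2), (24, cs, 13, Lyra, 29), (24, cs, 13, Lyra, 33), (24, cs, 13, Lyra, 4), (24, eng, 31, Delta, 12), (24, eng, 31, Delta, 2), (24, eng, 31, Delta, 29), (24, eng, 31, Delta, 33), (24, eng, 31, Delta, 4), (24, qa, 35, Alpha, 12), (24, qa, 35, Alpha, 2), (24, qa, 35, Alpha, 29), (24, qa, 35, Alpha, 33), (24, qa, 35, Alpha, 4), (33, hr, 5, Lyra, 22), (33, mkt, 28, Zephyr, 22), (33, p1, 38, Beta, 22), (33, rd, 1, Echo, 22), (33, x1, 33, Nova, 22), (36, cs, 1, Orion, 17), (36, cs, 1, Orion, 28), (36, p3, 11, Echo, 17), (36, p3, 11, Echo, 28)}
π[qty, sid, pname]: project onto (qty, sid, pname) (14 duplicate(s) eliminated) → {(24, 13, Lyra), (24, 31, Delta), (24, 35, Alpha), (33, 1, Echo), (33, 28, Zephyr), (33, 33, Nova), (33, 38, Beta), (33, 5, Lyra), (36, 1, Orion), (36, 11, Echo)}
σ[pname ≠ Echo]: keep tuples satisfying pname ≠ Echo → {(24, 13, Lyra), (24, 31, Delta), (24, 35, Alpha), (33, 28, Zephyr), (33, 33, Nova), (33, 38, Beta), (33, 5, Lyra), (36, 1, Orion)}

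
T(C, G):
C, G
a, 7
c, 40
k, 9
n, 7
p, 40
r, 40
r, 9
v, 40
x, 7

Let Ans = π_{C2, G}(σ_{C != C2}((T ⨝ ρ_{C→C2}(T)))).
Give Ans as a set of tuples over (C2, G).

ρ[C→C2]: schema becomes (C2, G); tuples unchanged.
T ⋈ ρ_{C→C2}(T) (natural join on G): {(a, 7, a), (a, 7, n), (a, 7, x), (c, 40, c), (c, 40, p), (c, 40, r), (c, 40, v), (k, 9, k), (k, 9, r), (n, 7, a), (n, 7, n), (n, 7, x), (p, 40, c), (p, 40, p), (p, 40, r), (p, 40, v), (r, 40, c), (r, 40, p), (r, 40, r), (r, 40, v), (r, 9, k), (r, 9, r), (v, 40, c), (v, 40, p), (v, 40, r), (v, 40, v), (x, 7, a), (x, 7, n), (x, 7, x)}
σ[C != C2]: keep tuples satisfying C != C2 → {(a, 7, n), (a, 7, x), (c, 40, p), (c, 40, r), (c, 40, v), (k, 9, r), (n, 7, a), (n, 7, x), (p, 40, c), (p, 40, r), (p, 40, v), (r, 40, c), (r, 40, p), (r, 40, v), (r, 9, k), (v, 40, c), (v, 40, p), (v, 40, r), (x, 7, a), (x, 7, n)}
π[C2, G]: project onto (C2, G) (11 duplicate(s) eliminated) → {(a, 7), (c, 40), (k, 9), (n, 7), (p, 40), (r, 40), (r, 9), (v, 40), (x, 7)}

{(a, 7), (c, 40), (k, 9), (n, 7), (p, 40), (r, 40), (r, 9), (v, 40), (x, 7)}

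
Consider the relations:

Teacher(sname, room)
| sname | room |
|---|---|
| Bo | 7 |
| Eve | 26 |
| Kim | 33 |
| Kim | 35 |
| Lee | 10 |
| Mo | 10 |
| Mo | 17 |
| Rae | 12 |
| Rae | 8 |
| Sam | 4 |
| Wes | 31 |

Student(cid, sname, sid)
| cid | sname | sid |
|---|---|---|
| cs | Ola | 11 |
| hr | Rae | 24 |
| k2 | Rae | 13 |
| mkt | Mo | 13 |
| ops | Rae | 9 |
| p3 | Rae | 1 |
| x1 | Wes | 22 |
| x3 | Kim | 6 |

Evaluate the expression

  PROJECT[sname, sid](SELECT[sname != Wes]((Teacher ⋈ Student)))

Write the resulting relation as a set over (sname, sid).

{(Kim, 6), (Mo, 13), (Rae, 1), (Rae, 13), (Rae, 24), (Rae, 9)}

Natural join on sname: {(Kim, 33, x3, 6), (Kim, 35, x3, 6), (Mo, 10, mkt, 13), (Mo, 17, mkt, 13), (Rae, 12, hr, 24), (Rae, 12, k2, 13), (Rae, 12, ops, 9), (Rae, 12, p3, 1), (Rae, 8, hr, 24), (Rae, 8, k2, 13), (Rae, 8, ops, 9), (Rae, 8, p3, 1), (Wes, 31, x1, 22)}
σ[sname != Wes]: keep tuples satisfying sname != Wes → {(Kim, 33, x3, 6), (Kim, 35, x3, 6), (Mo, 10, mkt, 13), (Mo, 17, mkt, 13), (Rae, 12, hr, 24), (Rae, 12, k2, 13), (Rae, 12, ops, 9), (Rae, 12, p3, 1), (Rae, 8, hr, 24), (Rae, 8, k2, 13), (Rae, 8, ops, 9), (Rae, 8, p3, 1)}
Projecting to sname, sid (6 duplicate(s) eliminated): {(Kim, 6), (Mo, 13), (Rae, 1), (Rae, 13), (Rae, 24), (Rae, 9)}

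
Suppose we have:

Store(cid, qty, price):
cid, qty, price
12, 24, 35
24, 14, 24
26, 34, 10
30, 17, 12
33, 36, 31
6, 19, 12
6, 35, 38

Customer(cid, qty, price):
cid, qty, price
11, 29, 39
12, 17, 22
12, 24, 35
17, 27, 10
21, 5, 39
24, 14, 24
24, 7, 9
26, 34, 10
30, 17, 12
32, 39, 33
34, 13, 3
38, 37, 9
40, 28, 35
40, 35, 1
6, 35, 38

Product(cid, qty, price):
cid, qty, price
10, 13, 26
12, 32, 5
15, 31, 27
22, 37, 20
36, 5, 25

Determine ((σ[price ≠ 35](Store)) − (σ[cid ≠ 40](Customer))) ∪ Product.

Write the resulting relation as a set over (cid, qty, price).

{(10, 13, 26), (12, 32, 5), (15, 31, 27), (22, 37, 20), (33, 36, 31), (36, 5, 25), (6, 19, 12)}

Selection price ≠ 35: {(24, 14, 24), (26, 34, 10), (30, 17, 12), (33, 36, 31), (6, 19, 12), (6, 35, 38)}
Selection cid ≠ 40: {(11, 29, 39), (12, 17, 22), (12, 24, 35), (17, 27, 10), (21, 5, 39), (24, 14, 24), (24, 7, 9), (26, 34, 10), (30, 17, 12), (32, 39, 33), (34, 13, 3), (38, 37, 9), (6, 35, 38)}
Set difference of the two operands is {(33, 36, 31), (6, 19, 12)}.
Set union of the two operands is {(10, 13, 26), (12, 32, 5), (15, 31, 27), (22, 37, 20), (33, 36, 31), (36, 5, 25), (6, 19, 12)}.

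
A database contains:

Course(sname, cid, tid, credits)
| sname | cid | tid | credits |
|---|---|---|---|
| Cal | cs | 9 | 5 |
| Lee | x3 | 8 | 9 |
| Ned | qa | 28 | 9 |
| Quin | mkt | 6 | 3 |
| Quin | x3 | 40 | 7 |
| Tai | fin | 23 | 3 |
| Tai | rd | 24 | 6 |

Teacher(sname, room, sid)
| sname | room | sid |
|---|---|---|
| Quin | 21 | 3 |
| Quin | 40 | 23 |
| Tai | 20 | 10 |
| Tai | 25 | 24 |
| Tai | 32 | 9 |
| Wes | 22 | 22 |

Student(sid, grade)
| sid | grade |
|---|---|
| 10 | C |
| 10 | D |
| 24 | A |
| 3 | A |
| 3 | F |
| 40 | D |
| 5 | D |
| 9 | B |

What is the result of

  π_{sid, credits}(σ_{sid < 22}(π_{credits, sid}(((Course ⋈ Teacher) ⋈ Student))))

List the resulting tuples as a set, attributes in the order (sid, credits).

Course ⋈ Teacher (natural join on sname): {(Quin, mkt, 6, 3, 21, 3), (Quin, mkt, 6, 3, 40, 23), (Quin, x3, 40, 7, 21, 3), (Quin, x3, 40, 7, 40, 23), (Tai, fin, 23, 3, 20, 10), (Tai, fin, 23, 3, 25, 24), (Tai, fin, 23, 3, 32, 9), (Tai, rd, 24, 6, 20, 10), (Tai, rd, 24, 6, 25, 24), (Tai, rd, 24, 6, 32, 9)}
(Course ⋈ Teacher) ⋈ Student (natural join on sid): {(Quin, mkt, 6, 3, 21, 3, A), (Quin, mkt, 6, 3, 21, 3, F), (Quin, x3, 40, 7, 21, 3, A), (Quin, x3, 40, 7, 21, 3, F), (Tai, fin, 23, 3, 20, 10, C), (Tai, fin, 23, 3, 20, 10, D), (Tai, fin, 23, 3, 25, 24, A), (Tai, fin, 23, 3, 32, 9, B), (Tai, rd, 24, 6, 20, 10, C), (Tai, rd, 24, 6, 20, 10, D), (Tai, rd, 24, 6, 25, 24, A), (Tai, rd, 24, 6, 32, 9, B)}
Projecting to credits, sid (4 duplicate(s) eliminated): {(3, 10), (3, 24), (3, 3), (3, 9), (6, 10), (6, 24), (6, 9), (7, 3)}
Apply σ_{sid < 22}; surviving tuples: {(3, 10), (3, 3), (3, 9), (6, 10), (6, 9), (7, 3)}
Projecting to sid, credits: {(10, 3), (10, 6), (3, 3), (3, 7), (9, 3), (9, 6)}

{(10, 3), (10, 6), (3, 3), (3, 7), (9, 3), (9, 6)}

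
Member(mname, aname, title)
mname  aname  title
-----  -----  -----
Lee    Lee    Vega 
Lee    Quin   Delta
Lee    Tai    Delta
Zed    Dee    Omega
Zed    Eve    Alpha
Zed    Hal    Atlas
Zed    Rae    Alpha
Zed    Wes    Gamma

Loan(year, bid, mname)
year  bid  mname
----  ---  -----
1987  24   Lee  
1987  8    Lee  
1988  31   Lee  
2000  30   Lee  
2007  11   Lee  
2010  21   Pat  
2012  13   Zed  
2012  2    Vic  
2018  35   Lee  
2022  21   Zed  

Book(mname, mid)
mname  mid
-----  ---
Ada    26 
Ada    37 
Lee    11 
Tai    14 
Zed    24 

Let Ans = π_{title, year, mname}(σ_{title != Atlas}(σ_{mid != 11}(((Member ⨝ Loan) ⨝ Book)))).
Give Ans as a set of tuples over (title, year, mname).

Joining Member and Loan on mname yields {(Lee, Lee, Vega, 1987, 24), (Lee, Lee, Vega, 1987, 8), (Lee, Lee, Vega, 1988, 31), (Lee, Lee, Vega, 2000, 30), (Lee, Lee, Vega, 2007, 11), (Lee, Lee, Vega, 2018, 35), (Lee, Quin, Delta, 1987, 24), (Lee, Quin, Delta, 1987, 8), (Lee, Quin, Delta, 1988, 31), (Lee, Quin, Delta, 2000, 30), (Lee, Quin, Delta, 2007, 11), (Lee, Quin, Delta, 2018, 35), (Lee, Tai, Delta, 1987, 24), (Lee, Tai, Delta, 1987, 8), (Lee, Tai, Delta, 1988, 31), (Lee, Tai, Delta, 2000, 30), (Lee, Tai, Delta, 2007, 11), (Lee, Tai, Delta, 2018, 35), (Zed, Dee, Omega, 2012, 13), (Zed, Dee, Omega, 2022, 21), (Zed, Eve, Alpha, 2012, 13), (Zed, Eve, Alpha, 2022, 21), (Zed, Hal, Atlas, 2012, 13), (Zed, Hal, Atlas, 2022, 21), (Zed, Rae, Alpha, 2012, 13), (Zed, Rae, Alpha, 2022, 21), (Zed, Wes, Gamma, 2012, 13), (Zed, Wes, Gamma, 2022, 21)}.
Joining (Member ⨝ Loan) and Book on mname yields {(Lee, Lee, Vega, 1987, 24, 11), (Lee, Lee, Vega, 1987, 8, 11), (Lee, Lee, Vega, 1988, 31, 11), (Lee, Lee, Vega, 2000, 30, 11), (Lee, Lee, Vega, 2007, 11, 11), (Lee, Lee, Vega, 2018, 35, 11), (Lee, Quin, Delta, 1987, 24, 11), (Lee, Quin, Delta, 1987, 8, 11), (Lee, Quin, Delta, 1988, 31, 11), (Lee, Quin, Delta, 2000, 30, 11), (Lee, Quin, Delta, 2007, 11, 11), (Lee, Quin, Delta, 2018, 35, 11), (Lee, Tai, Delta, 1987, 24, 11), (Lee, Tai, Delta, 1987, 8, 11), (Lee, Tai, Delta, 1988, 31, 11), (Lee, Tai, Delta, 2000, 30, 11), (Lee, Tai, Delta, 2007, 11, 11), (Lee, Tai, Delta, 2018, 35, 11), (Zed, Dee, Omega, 2012, 13, 24), (Zed, Dee, Omega, 2022, 21, 24), (Zed, Eve, Alpha, 2012, 13, 24), (Zed, Eve, Alpha, 2022, 21, 24), (Zed, Hal, Atlas, 2012, 13, 24), (Zed, Hal, Atlas, 2022, 21, 24), (Zed, Rae, Alpha, 2012, 13, 24), (Zed, Rae, Alpha, 2022, 21, 24), (Zed, Wes, Gamma, 2012, 13, 24), (Zed, Wes, Gamma, 2022, 21, 24)}.
Selection mid != 11: {(Zed, Dee, Omega, 2012, 13, 24), (Zed, Dee, Omega, 2022, 21, 24), (Zed, Eve, Alpha, 2012, 13, 24), (Zed, Eve, Alpha, 2022, 21, 24), (Zed, Hal, Atlas, 2012, 13, 24), (Zed, Hal, Atlas, 2022, 21, 24), (Zed, Rae, Alpha, 2012, 13, 24), (Zed, Rae, Alpha, 2022, 21, 24), (Zed, Wes, Gamma, 2012, 13, 24), (Zed, Wes, Gamma, 2022, 21, 24)}
Selection title != Atlas: {(Zed, Dee, Omega, 2012, 13, 24), (Zed, Dee, Omega, 2022, 21, 24), (Zed, Eve, Alpha, 2012, 13, 24), (Zed, Eve, Alpha, 2022, 21, 24), (Zed, Rae, Alpha, 2012, 13, 24), (Zed, Rae, Alpha, 2022, 21, 24), (Zed, Wes, Gamma, 2012, 13, 24), (Zed, Wes, Gamma, 2022, 21, 24)}
Projecting to title, year, mname (2 duplicate(s) eliminated): {(Alpha, 2012, Zed), (Alpha, 2022, Zed), (Gamma, 2012, Zed), (Gamma, 2022, Zed), (Omega, 2012, Zed), (Omega, 2022, Zed)}

{(Alpha, 2012, Zed), (Alpha, 2022, Zed), (Gamma, 2012, Zed), (Gamma, 2022, Zed), (Omega, 2012, Zed), (Omega, 2022, Zed)}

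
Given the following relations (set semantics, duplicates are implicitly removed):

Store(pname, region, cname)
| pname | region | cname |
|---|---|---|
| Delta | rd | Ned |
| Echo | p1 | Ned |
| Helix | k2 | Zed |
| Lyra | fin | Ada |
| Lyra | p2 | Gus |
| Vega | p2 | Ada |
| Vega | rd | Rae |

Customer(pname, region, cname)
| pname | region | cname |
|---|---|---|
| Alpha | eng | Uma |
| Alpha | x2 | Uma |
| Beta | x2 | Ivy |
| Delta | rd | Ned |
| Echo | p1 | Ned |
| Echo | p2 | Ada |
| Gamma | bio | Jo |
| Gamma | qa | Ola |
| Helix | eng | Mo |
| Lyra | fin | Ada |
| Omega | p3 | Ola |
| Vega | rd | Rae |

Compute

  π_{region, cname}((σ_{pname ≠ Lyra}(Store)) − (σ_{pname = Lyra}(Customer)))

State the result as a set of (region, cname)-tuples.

{(k2, Zed), (p1, Ned), (p2, Ada), (rd, Ned), (rd, Rae)}

Apply σ_{pname ≠ Lyra}; surviving tuples: {(Delta, rd, Ned), (Echo, p1, Ned), (Helix, k2, Zed), (Vega, p2, Ada), (Vega, rd, Rae)}
Apply σ_{pname = Lyra}; surviving tuples: {(Lyra, fin, Ada)}
Difference: {(Delta, rd, Ned), (Echo, p1, Ned), (Helix, k2, Zed), (Vega, p2, Ada), (Vega, rd, Rae)} with {(Lyra, fin, Ada)} → {(Delta, rd, Ned), (Echo, p1, Ned), (Helix, k2, Zed), (Vega, p2, Ada), (Vega, rd, Rae)}
π[region, cname]: project onto (region, cname) → {(k2, Zed), (p1, Ned), (p2, Ada), (rd, Ned), (rd, Rae)}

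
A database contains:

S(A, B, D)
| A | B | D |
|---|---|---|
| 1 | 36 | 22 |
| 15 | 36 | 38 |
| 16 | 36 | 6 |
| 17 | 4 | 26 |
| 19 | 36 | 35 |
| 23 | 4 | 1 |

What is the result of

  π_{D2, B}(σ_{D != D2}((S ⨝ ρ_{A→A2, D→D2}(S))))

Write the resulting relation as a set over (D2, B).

{(1, 4), (22, 36), (26, 4), (35, 36), (38, 36), (6, 36)}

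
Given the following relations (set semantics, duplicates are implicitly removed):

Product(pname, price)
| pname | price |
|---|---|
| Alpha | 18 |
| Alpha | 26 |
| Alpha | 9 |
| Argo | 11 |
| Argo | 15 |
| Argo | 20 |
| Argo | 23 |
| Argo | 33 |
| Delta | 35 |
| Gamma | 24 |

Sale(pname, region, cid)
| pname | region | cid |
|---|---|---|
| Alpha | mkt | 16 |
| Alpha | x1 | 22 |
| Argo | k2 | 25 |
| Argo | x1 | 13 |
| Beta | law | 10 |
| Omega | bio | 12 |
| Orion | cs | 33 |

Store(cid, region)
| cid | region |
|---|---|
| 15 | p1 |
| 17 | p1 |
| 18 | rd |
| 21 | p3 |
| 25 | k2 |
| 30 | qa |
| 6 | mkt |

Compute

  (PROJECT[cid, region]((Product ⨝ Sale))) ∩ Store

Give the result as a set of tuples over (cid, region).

{(25, k2)}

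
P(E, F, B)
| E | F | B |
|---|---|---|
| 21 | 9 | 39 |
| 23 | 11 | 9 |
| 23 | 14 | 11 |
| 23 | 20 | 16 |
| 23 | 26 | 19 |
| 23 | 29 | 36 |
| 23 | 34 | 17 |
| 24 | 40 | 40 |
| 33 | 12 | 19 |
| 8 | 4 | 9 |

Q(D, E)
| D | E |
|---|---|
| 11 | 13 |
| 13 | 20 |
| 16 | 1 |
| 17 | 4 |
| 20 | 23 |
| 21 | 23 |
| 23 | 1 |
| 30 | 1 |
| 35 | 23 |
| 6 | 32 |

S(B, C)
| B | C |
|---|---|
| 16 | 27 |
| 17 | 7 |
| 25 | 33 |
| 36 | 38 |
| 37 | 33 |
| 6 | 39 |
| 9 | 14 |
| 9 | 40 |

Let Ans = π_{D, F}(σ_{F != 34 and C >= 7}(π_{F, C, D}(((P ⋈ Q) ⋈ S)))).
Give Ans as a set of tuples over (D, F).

Joining P and Q on E yields {(23, 11, 9, 20), (23, 11, 9, 21), (23, 11, 9, 35), (23, 14, 11, 20), (23, 14, 11, 21), (23, 14, 11, 35), (23, 20, 16, 20), (23, 20, 16, 21), (23, 20, 16, 35), (23, 26, 19, 20), (23, 26, 19, 21), (23, 26, 19, 35), (23, 29, 36, 20), (23, 29, 36, 21), (23, 29, 36, 35), (23, 34, 17, 20), (23, 34, 17, 21), (23, 34, 17, 35)}.
Joining (P ⋈ Q) and S on B yields {(23, 11, 9, 20, 14), (23, 11, 9, 20, 40), (23, 11, 9, 21, 14), (23, 11, 9, 21, 40), (23, 11, 9, 35, 14), (23, 11, 9, 35, 40), (23, 20, 16, 20, 27), (23, 20, 16, 21, 27), (23, 20, 16, 35, 27), (23, 29, 36, 20, 38), (23, 29, 36, 21, 38), (23, 29, 36, 35, 38), (23, 34, 17, 20, 7), (23, 34, 17, 21, 7), (23, 34, 17, 35, 7)}.
π[F, C, D]: project onto (F, C, D) → {(11, 14, 20), (11, 14, 21), (11, 14, 35), (11, 40, 20), (11, 40, 21), (11, 40, 35), (20, 27, 20), (20, 27, 21), (20, 27, 35), (29, 38, 20), (29, 38, 21), (29, 38, 35), (34, 7, 20), (34, 7, 21), (34, 7, 35)}
Selection F != 34 and C >= 7: {(11, 14, 20), (11, 14, 21), (11, 14, 35), (11, 40, 20), (11, 40, 21), (11, 40, 35), (20, 27, 20), (20, 27, 21), (20, 27, 35), (29, 38, 20), (29, 38, 21), (29, 38, 35)}
π[D, F]: project onto (D, F) (3 duplicate(s) eliminated) → {(20, 11), (20, 20), (20, 29), (21, 11), (21, 20), (21, 29), (35, 11), (35, 20), (35, 29)}

{(20, 11), (20, 20), (20, 29), (21, 11), (21, 20), (21, 29), (35, 11), (35, 20), (35, 29)}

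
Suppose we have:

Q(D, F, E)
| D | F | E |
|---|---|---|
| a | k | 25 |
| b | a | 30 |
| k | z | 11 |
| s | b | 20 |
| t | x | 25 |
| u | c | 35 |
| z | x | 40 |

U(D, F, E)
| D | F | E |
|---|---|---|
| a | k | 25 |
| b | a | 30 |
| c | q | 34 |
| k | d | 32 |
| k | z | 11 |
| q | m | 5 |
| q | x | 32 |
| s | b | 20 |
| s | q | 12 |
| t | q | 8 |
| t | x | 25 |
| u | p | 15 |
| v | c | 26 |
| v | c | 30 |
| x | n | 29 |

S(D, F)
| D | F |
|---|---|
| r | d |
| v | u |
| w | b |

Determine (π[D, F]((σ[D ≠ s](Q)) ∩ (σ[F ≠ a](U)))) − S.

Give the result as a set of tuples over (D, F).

Apply σ_{D ≠ s}; surviving tuples: {(a, k, 25), (b, a, 30), (k, z, 11), (t, x, 25), (u, c, 35), (z, x, 40)}
Apply σ_{F ≠ a}; surviving tuples: {(a, k, 25), (c, q, 34), (k, d, 32), (k, z, 11), (q, m, 5), (q, x, 32), (s, b, 20), (s, q, 12), (t, q, 8), (t, x, 25), (u, p, 15), (v, c, 26), (v, c, 30), (x, n, 29)}
Taking the intersection: {(a, k, 25), (k, z, 11), (t, x, 25)}
Projecting to D, F: {(a, k), (k, z), (t, x)}
Taking the difference: {(a, k), (k, z), (t, x)}

{(a, k), (k, z), (t, x)}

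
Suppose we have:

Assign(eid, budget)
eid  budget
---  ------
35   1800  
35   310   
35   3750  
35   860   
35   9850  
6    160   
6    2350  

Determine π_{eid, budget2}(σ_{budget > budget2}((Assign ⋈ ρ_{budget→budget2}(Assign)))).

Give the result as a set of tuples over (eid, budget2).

{(35, 1800), (35, 310), (35, 3750), (35, 860), (6, 160)}

ρ[budget→budget2]: schema becomes (eid, budget2); tuples unchanged.
Natural join on eid: {(35, 1800, 1800), (35, 1800, 310), (35, 1800, 3750), (35, 1800, 860), (35, 1800, 9850), (35, 310, 1800), (35, 310, 310), (35, 310, 3750), (35, 310, 860), (35, 310, 9850), (35, 3750, 1800), (35, 3750, 310), (35, 3750, 3750), (35, 3750, 860), (35, 3750, 9850), (35, 860, 1800), (35, 860, 310), (35, 860, 3750), (35, 860, 860), (35, 860, 9850), (35, 9850, 1800), (35, 9850, 310), (35, 9850, 3750), (35, 9850, 860), (35, 9850, 9850), (6, 160, 160), (6, 160, 2350), (6, 2350, 160), (6, 2350, 2350)}
Filtering on budget > budget2 leaves {(35, 1800, 310), (35, 1800, 860), (35, 3750, 1800), (35, 3750, 310), (35, 3750, 860), (35, 860, 310), (35, 9850, 1800), (35, 9850, 310), (35, 9850, 3750), (35, 9850, 860), (6, 2350, 160)}.
π[eid, budget2]: project onto (eid, budget2) (6 duplicate(s) eliminated) → {(35, 1800), (35, 310), (35, 3750), (35, 860), (6, 160)}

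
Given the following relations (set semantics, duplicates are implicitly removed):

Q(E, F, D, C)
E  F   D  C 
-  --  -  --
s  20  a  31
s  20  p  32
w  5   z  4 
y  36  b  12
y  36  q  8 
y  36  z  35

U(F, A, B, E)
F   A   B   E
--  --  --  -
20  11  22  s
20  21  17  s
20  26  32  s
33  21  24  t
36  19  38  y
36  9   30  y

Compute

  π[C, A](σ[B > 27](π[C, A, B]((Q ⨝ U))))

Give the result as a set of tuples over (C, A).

Q ⋈ U (natural join on E, F): {(s, 20, a, 31, 11, 22), (s, 20, a, 31, 21, 17), (s, 20, a, 31, 26, 32), (s, 20, p, 32, 11, 22), (s, 20, p, 32, 21, 17), (s, 20, p, 32, 26, 32), (y, 36, b, 12, 19, 38), (y, 36, b, 12, 9, 30), (y, 36, q, 8, 19, 38), (y, 36, q, 8, 9, 30), (y, 36, z, 35, 19, 38), (y, 36, z, 35, 9, 30)}
Keep only column(s) C, A, B: {(12, 19, 38), (12, 9, 30), (31, 11, 22), (31, 21, 17), (31, 26, 32), (32, 11, 22), (32, 21, 17), (32, 26, 32), (35, 19, 38), (35, 9, 30), (8, 19, 38), (8, 9, 30)}
Selection B > 27: {(12, 19, 38), (12, 9, 30), (31, 26, 32), (32, 26, 32), (35, 19, 38), (35, 9, 30), (8, 19, 38), (8, 9, 30)}
Keep only column(s) C, A: {(12, 19), (12, 9), (31, 26), (32, 26), (35, 19), (35, 9), (8, 19), (8, 9)}

{(12, 19), (12, 9), (31, 26), (32, 26), (35, 19), (35, 9), (8, 19), (8, 9)}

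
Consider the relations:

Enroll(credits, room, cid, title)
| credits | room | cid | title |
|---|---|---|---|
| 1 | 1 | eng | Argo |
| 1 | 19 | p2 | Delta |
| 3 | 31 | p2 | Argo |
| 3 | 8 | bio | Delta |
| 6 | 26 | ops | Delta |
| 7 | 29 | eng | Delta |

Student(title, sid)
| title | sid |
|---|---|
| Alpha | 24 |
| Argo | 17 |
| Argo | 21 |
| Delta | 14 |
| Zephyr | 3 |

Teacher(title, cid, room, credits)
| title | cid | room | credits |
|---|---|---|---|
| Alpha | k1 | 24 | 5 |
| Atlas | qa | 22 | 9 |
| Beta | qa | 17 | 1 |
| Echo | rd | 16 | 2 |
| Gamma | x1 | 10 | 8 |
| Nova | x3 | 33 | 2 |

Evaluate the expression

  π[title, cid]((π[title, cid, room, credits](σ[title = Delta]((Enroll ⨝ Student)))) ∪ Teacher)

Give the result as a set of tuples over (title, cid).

Joining Enroll and Student on title yields {(1, 1, eng, Argo, 17), (1, 1, eng, Argo, 21), (1, 19, p2, Delta, 14), (3, 31, p2, Argo, 17), (3, 31, p2, Argo, 21), (3, 8, bio, Delta, 14), (6, 26, ops, Delta, 14), (7, 29, eng, Delta, 14)}.
Filtering on title = Delta leaves {(1, 19, p2, Delta, 14), (3, 8, bio, Delta, 14), (6, 26, ops, Delta, 14), (7, 29, eng, Delta, 14)}.
π[title, cid, room, credits]: project onto (title, cid, room, credits) → {(Delta, bio, 8, 3), (Delta, eng, 29, 7), (Delta, ops, 26, 6), (Delta, p2, 19, 1)}
Set union of the two operands is {(Alpha, k1, 24, 5), (Atlas, qa, 22, 9), (Beta, qa, 17, 1), (Delta, bio, 8, 3), (Delta, eng, 29, 7), (Delta, ops, 26, 6), (Delta, p2, 19, 1), (Echo, rd, 16, 2), (Gamma, x1, 10, 8), (Nova, x3, 33, 2)}.
π[title, cid]: project onto (title, cid) → {(Alpha, k1), (Atlas, qa), (Beta, qa), (Delta, bio), (Delta, eng), (Delta, ops), (Delta, p2), (Echo, rd), (Gamma, x1), (Nova, x3)}

{(Alpha, k1), (Atlas, qa), (Beta, qa), (Delta, bio), (Delta, eng), (Delta, ops), (Delta, p2), (Echo, rd), (Gamma, x1), (Nova, x3)}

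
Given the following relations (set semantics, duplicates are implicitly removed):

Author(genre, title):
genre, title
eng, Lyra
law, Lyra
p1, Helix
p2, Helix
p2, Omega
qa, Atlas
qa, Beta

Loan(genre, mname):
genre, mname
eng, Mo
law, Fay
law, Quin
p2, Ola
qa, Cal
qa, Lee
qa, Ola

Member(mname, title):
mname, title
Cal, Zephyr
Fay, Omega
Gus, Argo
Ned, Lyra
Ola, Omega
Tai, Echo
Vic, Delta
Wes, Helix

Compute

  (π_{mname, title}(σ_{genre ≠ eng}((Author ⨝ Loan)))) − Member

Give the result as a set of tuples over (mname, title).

Joining Author and Loan on genre yields {(eng, Lyra, Mo), (law, Lyra, Fay), (law, Lyra, Quin), (p2, Helix, Ola), (p2, Omega, Ola), (qa, Atlas, Cal), (qa, Atlas, Lee), (qa, Atlas, Ola), (qa, Beta, Cal), (qa, Beta, Lee), (qa, Beta, Ola)}.
σ[genre ≠ eng]: keep tuples satisfying genre ≠ eng → {(law, Lyra, Fay), (law, Lyra, Quin), (p2, Helix, Ola), (p2, Omega, Ola), (qa, Atlas, Cal), (qa, Atlas, Lee), (qa, Atlas, Ola), (qa, Beta, Cal), (qa, Beta, Lee), (qa, Beta, Ola)}
Keep only column(s) mname, title: {(Cal, Atlas), (Cal, Beta), (Fay, Lyra), (Lee, Atlas), (Lee, Beta), (Ola, Atlas), (Ola, Beta), (Ola, Helix), (Ola, Omega), (Quin, Lyra)}
Taking the difference: {(Cal, Atlas), (Cal, Beta), (Fay, Lyra), (Lee, Atlas), (Lee, Beta), (Ola, Atlas), (Ola, Beta), (Ola, Helix), (Quin, Lyra)}

{(Cal, Atlas), (Cal, Beta), (Fay, Lyra), (Lee, Atlas), (Lee, Beta), (Ola, Atlas), (Ola, Beta), (Ola, Helix), (Quin, Lyra)}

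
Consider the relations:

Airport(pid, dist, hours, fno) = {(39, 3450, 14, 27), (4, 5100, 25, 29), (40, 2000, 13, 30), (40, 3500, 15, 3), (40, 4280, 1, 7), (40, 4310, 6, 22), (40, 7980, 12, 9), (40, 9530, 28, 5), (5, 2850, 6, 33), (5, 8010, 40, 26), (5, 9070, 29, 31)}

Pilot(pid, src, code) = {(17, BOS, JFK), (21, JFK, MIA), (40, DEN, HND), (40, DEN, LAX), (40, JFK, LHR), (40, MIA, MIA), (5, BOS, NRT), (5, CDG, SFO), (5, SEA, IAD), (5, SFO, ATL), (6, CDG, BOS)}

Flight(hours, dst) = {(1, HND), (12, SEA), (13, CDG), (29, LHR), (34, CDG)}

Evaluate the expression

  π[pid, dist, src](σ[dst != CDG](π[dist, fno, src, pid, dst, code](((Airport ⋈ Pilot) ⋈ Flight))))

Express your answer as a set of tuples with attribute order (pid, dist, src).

{(40, 4280, DEN), (40, 4280, JFK), (40, 4280, MIA), (40, 7980, DEN), (40, 7980, JFK), (40, 7980, MIA), (5, 9070, BOS), (5, 9070, CDG), (5, 9070, SEA), (5, 9070, SFO)}

Natural join on pid: {(40, 2000, 13, 30, DEN, HND), (40, 2000, 13, 30, DEN, LAX), (40, 2000, 13, 30, JFK, LHR), (40, 2000, 13, 30, MIA, MIA), (40, 3500, 15, 3, DEN, HND), (40, 3500, 15, 3, DEN, LAX), (40, 3500, 15, 3, JFK, LHR), (40, 3500, 15, 3, MIA, MIA), (40, 4280, 1, 7, DEN, HND), (40, 4280, 1, 7, DEN, LAX), (40, 4280, 1, 7, JFK, LHR), (40, 4280, 1, 7, MIA, MIA), (40, 4310, 6, 22, DEN, HND), (40, 4310, 6, 22, DEN, LAX), (40, 4310, 6, 22, JFK, LHR), (40, 4310, 6, 22, MIA, MIA), (40, 7980, 12, 9, DEN, HND), (40, 7980, 12, 9, DEN, LAX), (40, 7980, 12, 9, JFK, LHR), (40, 7980, 12, 9, MIA, MIA), (40, 9530, 28, 5, DEN, HND), (40, 9530, 28, 5, DEN, LAX), (40, 9530, 28, 5, JFK, LHR), (40, 9530, 28, 5, MIA, MIA), (5, 2850, 6, 33, BOS, NRT), (5, 2850, 6, 33, CDG, SFO), (5, 2850, 6, 33, SEA, IAD), (5, 2850, 6, 33, SFO, ATL), (5, 8010, 40, 26, BOS, NRT), (5, 8010, 40, 26, CDG, SFO), (5, 8010, 40, 26, SEA, IAD), (5, 8010, 40, 26, SFO, ATL), (5, 9070, 29, 31, BOS, NRT), (5, 9070, 29, 31, CDG, SFO), (5, 9070, 29, 31, SEA, IAD), (5, 9070, 29, 31, SFO, ATL)}
Natural join on hours: {(40, 2000, 13, 30, DEN, HND, CDG), (40, 2000, 13, 30, DEN, LAX, CDG), (40, 2000, 13, 30, JFK, LHR, CDG), (40, 2000, 13, 30, MIA, MIA, CDG), (40, 4280, 1, 7, DEN, HND, HND), (40, 4280, 1, 7, DEN, LAX, HND), (40, 4280, 1, 7, JFK, LHR, HND), (40, 4280, 1, 7, MIA, MIA, HND), (40, 7980, 12, 9, DEN, HND, SEA), (40, 7980, 12, 9, DEN, LAX, SEA), (40, 7980, 12, 9, JFK, LHR, SEA), (40, 7980, 12, 9, MIA, MIA, SEA), (5, 9070, 29, 31, BOS, NRT, LHR), (5, 9070, 29, 31, CDG, SFO, LHR), (5, 9070, 29, 31, SEA, IAD, LHR), (5, 9070, 29, 31, SFO, ATL, LHR)}
Keep only column(s) dist, fno, src, pid, dst, code: {(2000, 30, DEN, 40, CDG, HND), (2000, 30, DEN, 40, CDG, LAX), (2000, 30, JFK, 40, CDG, LHR), (2000, 30, MIA, 40, CDG, MIA), (4280, 7, DEN, 40, HND, HND), (4280, 7, DEN, 40, HND, LAX), (4280, 7, JFK, 40, HND, LHR), (4280, 7, MIA, 40, HND, MIA), (7980, 9, DEN, 40, SEA, HND), (7980, 9, DEN, 40, SEA, LAX), (7980, 9, JFK, 40, SEA, LHR), (7980, 9, MIA, 40, SEA, MIA), (9070, 31, BOS, 5, LHR, NRT), (9070, 31, CDG, 5, LHR, SFO), (9070, 31, SEA, 5, LHR, IAD), (9070, 31, SFO, 5, LHR, ATL)}
σ[dst != CDG]: keep tuples satisfying dst != CDG → {(4280, 7, DEN, 40, HND, HND), (4280, 7, DEN, 40, HND, LAX), (4280, 7, JFK, 40, HND, LHR), (4280, 7, MIA, 40, HND, MIA), (7980, 9, DEN, 40, SEA, HND), (7980, 9, DEN, 40, SEA, LAX), (7980, 9, JFK, 40, SEA, LHR), (7980, 9, MIA, 40, SEA, MIA), (9070, 31, BOS, 5, LHR, NRT), (9070, 31, CDG, 5, LHR, SFO), (9070, 31, SEA, 5, LHR, IAD), (9070, 31, SFO, 5, LHR, ATL)}
Keep only column(s) pid, dist, src (2 duplicate(s) eliminated): {(40, 4280, DEN), (40, 4280, JFK), (40, 4280, MIA), (40, 7980, DEN), (40, 7980, JFK), (40, 7980, MIA), (5, 9070, BOS), (5, 9070, CDG), (5, 9070, SEA), (5, 9070, SFO)}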